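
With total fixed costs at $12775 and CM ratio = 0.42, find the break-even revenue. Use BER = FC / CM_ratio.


Formula: BER = Fixed Costs / Contribution Margin Ratio
BER = $12775 / 0.42
BER = $30416.67 (to the nearest cent)

$30416.67


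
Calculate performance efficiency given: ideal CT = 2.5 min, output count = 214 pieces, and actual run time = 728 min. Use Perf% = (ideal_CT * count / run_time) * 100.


Formula: Performance = (Ideal CT * Total Count) / Run Time * 100
Ideal output time = 2.5 * 214 = 535.0 min
Performance = 535.0 / 728 * 100 = 73.5%

73.5%


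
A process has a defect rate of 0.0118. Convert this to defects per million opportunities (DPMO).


DPMO = defect_rate * 1000000 = 0.0118 * 1000000

11800


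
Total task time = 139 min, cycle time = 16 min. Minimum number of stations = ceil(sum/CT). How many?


Formula: N_min = ceil(Sum of Task Times / Cycle Time)
N_min = ceil(139 min / 16 min) = ceil(8.6875)
N_min = 9 stations

9


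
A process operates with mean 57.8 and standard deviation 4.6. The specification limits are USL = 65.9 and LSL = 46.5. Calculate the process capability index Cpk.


Cpu = (65.9 - 57.8) / (3 * 4.6) = 0.59
Cpl = (57.8 - 46.5) / (3 * 4.6) = 0.82
Cpk = min(0.59, 0.82) = 0.59

0.59


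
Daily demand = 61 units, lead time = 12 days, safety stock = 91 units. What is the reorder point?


Formula: ROP = (Daily Demand * Lead Time) + Safety Stock
Demand during lead time = 61 * 12 = 732 units
ROP = 732 + 91 = 823 units

823 units


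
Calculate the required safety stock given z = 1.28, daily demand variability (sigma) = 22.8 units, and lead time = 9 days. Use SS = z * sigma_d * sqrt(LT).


Formula: SS = z * sigma_d * sqrt(LT)
sqrt(LT) = sqrt(9) = 3.0
SS = 1.28 * 22.8 * 3.0
SS = 87.6 units

87.6 units


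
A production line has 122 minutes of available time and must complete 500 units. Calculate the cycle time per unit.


Formula: CT = Available Time / Number of Units
CT = 122 min / 500 units
CT = 0.24 min/unit

0.24 min/unit


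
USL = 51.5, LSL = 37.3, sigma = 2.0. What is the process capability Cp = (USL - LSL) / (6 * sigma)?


Cp = (51.5 - 37.3) / (6 * 2.0)

1.18


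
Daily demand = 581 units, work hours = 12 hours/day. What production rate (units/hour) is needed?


Formula: Production Rate = Daily Demand / Available Hours
Rate = 581 units/day / 12 hours/day
Rate = 48.4 units/hour

48.4 units/hour


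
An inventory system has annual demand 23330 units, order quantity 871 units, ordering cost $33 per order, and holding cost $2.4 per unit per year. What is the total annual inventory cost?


TC = 23330/871 * 33 + 871/2 * 2.4

$1929.12


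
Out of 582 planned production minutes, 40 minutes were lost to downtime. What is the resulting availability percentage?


Formula: Availability = (Planned Time - Downtime) / Planned Time * 100
Uptime = 582 - 40 = 542 min
Availability = 542 / 582 * 100 = 93.1%

93.1%


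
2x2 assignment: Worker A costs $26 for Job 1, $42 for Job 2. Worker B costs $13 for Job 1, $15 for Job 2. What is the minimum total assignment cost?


Option 1: A->1 + B->2 = $26 + $15 = $41
Option 2: A->2 + B->1 = $42 + $13 = $55
Min cost = min($41, $55) = $41

$41


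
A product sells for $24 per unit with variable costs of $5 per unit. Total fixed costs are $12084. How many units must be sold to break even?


Formula: BEQ = Fixed Costs / (Price - Variable Cost)
Contribution margin = $24 - $5 = $19/unit
BEQ = ceil($12084 / $19/unit) = ceil(636.0) = 636 units

636 units


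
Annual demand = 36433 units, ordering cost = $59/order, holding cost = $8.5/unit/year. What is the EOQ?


Formula: EOQ = sqrt(2 * D * S / H)
Numerator: 2 * 36433 * 59 = 4299094
2DS/H = 4299094 / 8.5 = 505775.8
EOQ = sqrt(505775.8) = 711.2 units

711.2 units


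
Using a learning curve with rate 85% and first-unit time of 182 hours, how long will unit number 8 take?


Formula: T_n = T_1 * (learning_rate)^(log2(n)) where learning_rate = rate/100
Doublings = log2(8) = 3
T_n = 182 * 0.85^3
T_n = 182 * 0.6141 = 111.8 hours

111.8 hours


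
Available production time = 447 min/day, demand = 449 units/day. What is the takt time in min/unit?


Formula: Takt Time = Available Production Time / Customer Demand
Takt = 447 min/day / 449 units/day
Takt = 1.0 min/unit

1.0 min/unit


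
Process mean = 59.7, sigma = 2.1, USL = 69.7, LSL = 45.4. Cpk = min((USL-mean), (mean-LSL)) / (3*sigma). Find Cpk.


Cpu = (69.7 - 59.7) / (3 * 2.1) = 1.59
Cpl = (59.7 - 45.4) / (3 * 2.1) = 2.27
Cpk = min(1.59, 2.27) = 1.59

1.59


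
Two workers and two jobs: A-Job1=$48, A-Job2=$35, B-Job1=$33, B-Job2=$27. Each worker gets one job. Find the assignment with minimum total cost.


Option 1: A->1 + B->2 = $48 + $27 = $75
Option 2: A->2 + B->1 = $35 + $33 = $68
Min cost = min($75, $68) = $68

$68


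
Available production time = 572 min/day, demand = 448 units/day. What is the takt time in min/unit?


Formula: Takt Time = Available Production Time / Customer Demand
Takt = 572 min/day / 448 units/day
Takt = 1.28 min/unit

1.28 min/unit


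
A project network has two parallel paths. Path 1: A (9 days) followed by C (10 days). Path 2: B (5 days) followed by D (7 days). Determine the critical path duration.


Path 1 = 9 + 10 = 19 days
Path 2 = 5 + 7 = 12 days
Duration = max(19, 12) = 19 days

19 days


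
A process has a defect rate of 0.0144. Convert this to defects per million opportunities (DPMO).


DPMO = defect_rate * 1000000 = 0.0144 * 1000000

14400


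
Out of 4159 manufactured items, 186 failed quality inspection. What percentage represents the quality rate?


Formula: Quality Rate = Good Pieces / Total Pieces * 100
Good pieces = 4159 - 186 = 3973
QR = 3973 / 4159 * 100 = 95.5%

95.5%


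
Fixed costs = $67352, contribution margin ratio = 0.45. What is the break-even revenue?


Formula: BER = Fixed Costs / Contribution Margin Ratio
BER = $67352 / 0.45
BER = $149671.11 (to the nearest cent)

$149671.11


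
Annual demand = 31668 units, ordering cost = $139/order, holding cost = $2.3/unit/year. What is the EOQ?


Formula: EOQ = sqrt(2 * D * S / H)
Numerator: 2 * 31668 * 139 = 8803704
2DS/H = 8803704 / 2.3 = 3827697.4
EOQ = sqrt(3827697.4) = 1956.5 units

1956.5 units


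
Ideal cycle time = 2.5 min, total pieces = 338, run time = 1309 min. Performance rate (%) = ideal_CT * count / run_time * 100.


Formula: Performance = (Ideal CT * Total Count) / Run Time * 100
Ideal output time = 2.5 * 338 = 845.0 min
Performance = 845.0 / 1309 * 100 = 64.6%

64.6%


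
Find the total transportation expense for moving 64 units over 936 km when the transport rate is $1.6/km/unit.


TC = dist * cost * units = 936 * 1.6 * 64 = $95846.40

$95846.40


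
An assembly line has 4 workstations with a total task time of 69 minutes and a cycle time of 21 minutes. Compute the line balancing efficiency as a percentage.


Formula: Efficiency = Sum of Task Times / (N_stations * CT) * 100
Total station capacity = 4 stations * 21 min = 84 min
Efficiency = 69 / 84 * 100 = 82.1%

82.1%


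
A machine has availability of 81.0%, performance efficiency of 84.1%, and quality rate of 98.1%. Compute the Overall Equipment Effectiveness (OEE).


Formula: OEE = Availability * Performance * Quality / 10000
A * P = 81.0% * 84.1% / 100 = 68.12%
OEE = 68.12% * 98.1% / 100 = 66.8%

66.8%


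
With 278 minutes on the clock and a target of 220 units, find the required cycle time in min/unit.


Formula: CT = Available Time / Number of Units
CT = 278 min / 220 units
CT = 1.26 min/unit

1.26 min/unit


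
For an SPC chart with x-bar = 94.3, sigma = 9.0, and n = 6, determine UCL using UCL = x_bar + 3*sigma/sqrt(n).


UCL = 94.3 + 3 * 9.0 / sqrt(6)

105.32


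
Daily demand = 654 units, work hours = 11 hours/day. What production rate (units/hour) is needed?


Formula: Production Rate = Daily Demand / Available Hours
Rate = 654 units/day / 11 hours/day
Rate = 59.5 units/hour

59.5 units/hour


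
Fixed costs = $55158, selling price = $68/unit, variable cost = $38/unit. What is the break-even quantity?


Formula: BEQ = Fixed Costs / (Price - Variable Cost)
Contribution margin = $68 - $38 = $30/unit
BEQ = ceil($55158 / $30/unit) = ceil(1838.6) = 1839 units

1839 units


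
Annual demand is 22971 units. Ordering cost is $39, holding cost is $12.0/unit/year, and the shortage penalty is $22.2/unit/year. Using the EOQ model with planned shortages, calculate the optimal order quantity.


Formula: EOQ* = sqrt(2DS/H) * sqrt((H+P)/P)
Base EOQ = sqrt(2*22971*39/12.0) = 386.41 units
Correction = sqrt((12.0+22.2)/22.2) = 1.24119
EOQ* = 386.41 * 1.24119 = 479.6 units

479.6 units


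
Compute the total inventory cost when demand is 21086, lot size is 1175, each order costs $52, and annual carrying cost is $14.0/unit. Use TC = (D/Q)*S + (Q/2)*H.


TC = 21086/1175 * 52 + 1175/2 * 14.0

$9158.17


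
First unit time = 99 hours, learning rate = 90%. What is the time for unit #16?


Formula: T_n = T_1 * (learning_rate)^(log2(n)) where learning_rate = rate/100
Doublings = log2(16) = 4
T_n = 99 * 0.9^4
T_n = 99 * 0.6561 = 65.0 hours

65.0 hours


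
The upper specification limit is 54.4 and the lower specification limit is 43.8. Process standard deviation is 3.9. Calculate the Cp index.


Cp = (54.4 - 43.8) / (6 * 3.9)

0.45


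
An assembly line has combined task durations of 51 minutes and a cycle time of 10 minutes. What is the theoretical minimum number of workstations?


Formula: N_min = ceil(Sum of Task Times / Cycle Time)
N_min = ceil(51 min / 10 min) = ceil(5.1)
N_min = 6 stations

6


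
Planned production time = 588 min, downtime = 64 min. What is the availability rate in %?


Formula: Availability = (Planned Time - Downtime) / Planned Time * 100
Uptime = 588 - 64 = 524 min
Availability = 524 / 588 * 100 = 89.1%

89.1%


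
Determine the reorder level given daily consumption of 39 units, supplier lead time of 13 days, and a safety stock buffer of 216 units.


Formula: ROP = (Daily Demand * Lead Time) + Safety Stock
Demand during lead time = 39 * 13 = 507 units
ROP = 507 + 216 = 723 units

723 units


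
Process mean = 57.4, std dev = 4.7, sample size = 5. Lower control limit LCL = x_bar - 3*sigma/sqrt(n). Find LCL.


LCL = 57.4 - 3 * 4.7 / sqrt(5)

51.09


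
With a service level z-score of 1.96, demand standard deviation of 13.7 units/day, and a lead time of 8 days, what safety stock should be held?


Formula: SS = z * sigma_d * sqrt(LT)
sqrt(LT) = sqrt(8) = 2.8284
SS = 1.96 * 13.7 * 2.8284
SS = 75.9 units

75.9 units


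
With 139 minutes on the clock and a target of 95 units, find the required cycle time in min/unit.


Formula: CT = Available Time / Number of Units
CT = 139 min / 95 units
CT = 1.46 min/unit

1.46 min/unit


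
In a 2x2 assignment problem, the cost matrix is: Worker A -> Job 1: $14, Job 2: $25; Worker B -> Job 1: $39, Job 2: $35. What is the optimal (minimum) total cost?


Option 1: A->1 + B->2 = $14 + $35 = $49
Option 2: A->2 + B->1 = $25 + $39 = $64
Min cost = min($49, $64) = $49

$49


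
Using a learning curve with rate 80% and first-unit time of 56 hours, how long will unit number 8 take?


Formula: T_n = T_1 * (learning_rate)^(log2(n)) where learning_rate = rate/100
Doublings = log2(8) = 3
T_n = 56 * 0.8^3
T_n = 56 * 0.512 = 28.7 hours

28.7 hours


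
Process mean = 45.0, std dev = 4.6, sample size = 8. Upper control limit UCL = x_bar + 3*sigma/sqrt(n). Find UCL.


UCL = 45.0 + 3 * 4.6 / sqrt(8)

49.88


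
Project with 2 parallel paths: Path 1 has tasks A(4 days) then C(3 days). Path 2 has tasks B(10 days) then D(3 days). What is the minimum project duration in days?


Path 1 = 4 + 3 = 7 days
Path 2 = 10 + 3 = 13 days
Duration = max(7, 13) = 13 days

13 days


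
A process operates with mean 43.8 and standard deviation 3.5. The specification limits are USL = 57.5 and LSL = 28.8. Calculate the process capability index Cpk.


Cpu = (57.5 - 43.8) / (3 * 3.5) = 1.3
Cpl = (43.8 - 28.8) / (3 * 3.5) = 1.43
Cpk = min(1.3, 1.43) = 1.3

1.3


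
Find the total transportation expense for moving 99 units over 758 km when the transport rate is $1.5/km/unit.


TC = dist * cost * units = 758 * 1.5 * 99 = $112563.00

$112563.00


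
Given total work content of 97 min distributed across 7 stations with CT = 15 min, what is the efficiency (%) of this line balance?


Formula: Efficiency = Sum of Task Times / (N_stations * CT) * 100
Total station capacity = 7 stations * 15 min = 105 min
Efficiency = 97 / 105 * 100 = 92.4%

92.4%


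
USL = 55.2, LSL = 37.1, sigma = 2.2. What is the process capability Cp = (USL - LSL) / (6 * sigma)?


Cp = (55.2 - 37.1) / (6 * 2.2)

1.37


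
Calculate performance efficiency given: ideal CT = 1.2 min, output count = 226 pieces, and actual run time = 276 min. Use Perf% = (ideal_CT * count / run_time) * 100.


Formula: Performance = (Ideal CT * Total Count) / Run Time * 100
Ideal output time = 1.2 * 226 = 271.2 min
Performance = 271.2 / 276 * 100 = 98.3%

98.3%


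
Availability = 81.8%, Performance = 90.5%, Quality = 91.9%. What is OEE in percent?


Formula: OEE = Availability * Performance * Quality / 10000
A * P = 81.8% * 90.5% / 100 = 74.03%
OEE = 74.03% * 91.9% / 100 = 68.0%

68.0%


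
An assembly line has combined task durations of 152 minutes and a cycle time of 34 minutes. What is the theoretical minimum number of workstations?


Formula: N_min = ceil(Sum of Task Times / Cycle Time)
N_min = ceil(152 min / 34 min) = ceil(4.4706)
N_min = 5 stations

5


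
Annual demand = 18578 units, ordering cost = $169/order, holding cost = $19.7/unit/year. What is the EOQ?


Formula: EOQ = sqrt(2 * D * S / H)
Numerator: 2 * 18578 * 169 = 6279364
2DS/H = 6279364 / 19.7 = 318749.4
EOQ = sqrt(318749.4) = 564.6 units

564.6 units


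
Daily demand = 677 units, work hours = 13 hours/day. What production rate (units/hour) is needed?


Formula: Production Rate = Daily Demand / Available Hours
Rate = 677 units/day / 13 hours/day
Rate = 52.1 units/hour

52.1 units/hour


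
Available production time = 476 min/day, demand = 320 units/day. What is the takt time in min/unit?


Formula: Takt Time = Available Production Time / Customer Demand
Takt = 476 min/day / 320 units/day
Takt = 1.49 min/unit

1.49 min/unit


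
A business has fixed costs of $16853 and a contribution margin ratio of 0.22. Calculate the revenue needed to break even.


Formula: BER = Fixed Costs / Contribution Margin Ratio
BER = $16853 / 0.22
BER = $76604.55 (to the nearest cent)

$76604.55


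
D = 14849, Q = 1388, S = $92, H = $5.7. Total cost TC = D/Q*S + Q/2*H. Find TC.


TC = 14849/1388 * 92 + 1388/2 * 5.7

$4940.03


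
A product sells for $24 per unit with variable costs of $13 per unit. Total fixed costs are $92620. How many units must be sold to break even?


Formula: BEQ = Fixed Costs / (Price - Variable Cost)
Contribution margin = $24 - $13 = $11/unit
BEQ = ceil($92620 / $11/unit) = ceil(8420.0) = 8420 units

8420 units


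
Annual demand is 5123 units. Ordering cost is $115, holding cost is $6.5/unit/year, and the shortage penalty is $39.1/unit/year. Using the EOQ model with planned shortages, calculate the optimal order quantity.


Formula: EOQ* = sqrt(2DS/H) * sqrt((H+P)/P)
Base EOQ = sqrt(2*5123*115/6.5) = 425.76 units
Correction = sqrt((6.5+39.1)/39.1) = 1.07993
EOQ* = 425.76 * 1.07993 = 459.8 units

459.8 units


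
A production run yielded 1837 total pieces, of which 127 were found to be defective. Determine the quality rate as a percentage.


Formula: Quality Rate = Good Pieces / Total Pieces * 100
Good pieces = 1837 - 127 = 1710
QR = 1710 / 1837 * 100 = 93.1%

93.1%


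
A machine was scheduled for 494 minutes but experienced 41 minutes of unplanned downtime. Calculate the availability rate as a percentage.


Formula: Availability = (Planned Time - Downtime) / Planned Time * 100
Uptime = 494 - 41 = 453 min
Availability = 453 / 494 * 100 = 91.7%

91.7%


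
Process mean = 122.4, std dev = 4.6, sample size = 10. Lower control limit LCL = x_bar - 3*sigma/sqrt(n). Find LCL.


LCL = 122.4 - 3 * 4.6 / sqrt(10)

118.04


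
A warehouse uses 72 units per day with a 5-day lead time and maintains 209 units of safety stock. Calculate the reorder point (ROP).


Formula: ROP = (Daily Demand * Lead Time) + Safety Stock
Demand during lead time = 72 * 5 = 360 units
ROP = 360 + 209 = 569 units

569 units


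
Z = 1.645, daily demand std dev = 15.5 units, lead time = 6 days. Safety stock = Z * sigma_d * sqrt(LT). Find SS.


Formula: SS = z * sigma_d * sqrt(LT)
sqrt(LT) = sqrt(6) = 2.4495
SS = 1.645 * 15.5 * 2.4495
SS = 62.5 units

62.5 units


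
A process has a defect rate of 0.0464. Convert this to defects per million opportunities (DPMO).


DPMO = defect_rate * 1000000 = 0.0464 * 1000000

46400


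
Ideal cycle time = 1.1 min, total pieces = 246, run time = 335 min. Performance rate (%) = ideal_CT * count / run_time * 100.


Formula: Performance = (Ideal CT * Total Count) / Run Time * 100
Ideal output time = 1.1 * 246 = 270.6 min
Performance = 270.6 / 335 * 100 = 80.8%

80.8%


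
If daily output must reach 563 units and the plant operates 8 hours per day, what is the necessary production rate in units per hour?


Formula: Production Rate = Daily Demand / Available Hours
Rate = 563 units/day / 8 hours/day
Rate = 70.4 units/hour

70.4 units/hour


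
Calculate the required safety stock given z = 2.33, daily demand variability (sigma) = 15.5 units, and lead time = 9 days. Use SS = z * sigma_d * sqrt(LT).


Formula: SS = z * sigma_d * sqrt(LT)
sqrt(LT) = sqrt(9) = 3.0
SS = 2.33 * 15.5 * 3.0
SS = 108.3 units

108.3 units


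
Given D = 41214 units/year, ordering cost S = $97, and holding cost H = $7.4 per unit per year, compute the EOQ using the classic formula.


Formula: EOQ = sqrt(2 * D * S / H)
Numerator: 2 * 41214 * 97 = 7995516
2DS/H = 7995516 / 7.4 = 1080475.1
EOQ = sqrt(1080475.1) = 1039.5 units

1039.5 units


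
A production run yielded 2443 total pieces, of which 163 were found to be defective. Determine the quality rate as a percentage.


Formula: Quality Rate = Good Pieces / Total Pieces * 100
Good pieces = 2443 - 163 = 2280
QR = 2280 / 2443 * 100 = 93.3%

93.3%


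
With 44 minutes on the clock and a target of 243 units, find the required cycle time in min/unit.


Formula: CT = Available Time / Number of Units
CT = 44 min / 243 units
CT = 0.18 min/unit

0.18 min/unit


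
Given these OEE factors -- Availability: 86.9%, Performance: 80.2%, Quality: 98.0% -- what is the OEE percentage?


Formula: OEE = Availability * Performance * Quality / 10000
A * P = 86.9% * 80.2% / 100 = 69.69%
OEE = 69.69% * 98.0% / 100 = 68.3%

68.3%


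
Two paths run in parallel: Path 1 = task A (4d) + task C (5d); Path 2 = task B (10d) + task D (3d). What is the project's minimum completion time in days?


Path 1 = 4 + 5 = 9 days
Path 2 = 10 + 3 = 13 days
Duration = max(9, 13) = 13 days

13 days


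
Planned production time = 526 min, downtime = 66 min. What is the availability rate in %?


Formula: Availability = (Planned Time - Downtime) / Planned Time * 100
Uptime = 526 - 66 = 460 min
Availability = 460 / 526 * 100 = 87.5%

87.5%


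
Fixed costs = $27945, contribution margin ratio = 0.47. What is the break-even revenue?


Formula: BER = Fixed Costs / Contribution Margin Ratio
BER = $27945 / 0.47
BER = $59457.45 (to the nearest cent)

$59457.45


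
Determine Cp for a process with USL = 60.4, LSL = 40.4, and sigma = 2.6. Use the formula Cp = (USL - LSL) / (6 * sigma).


Cp = (60.4 - 40.4) / (6 * 2.6)

1.28


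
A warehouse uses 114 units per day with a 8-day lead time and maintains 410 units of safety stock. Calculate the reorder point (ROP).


Formula: ROP = (Daily Demand * Lead Time) + Safety Stock
Demand during lead time = 114 * 8 = 912 units
ROP = 912 + 410 = 1322 units

1322 units


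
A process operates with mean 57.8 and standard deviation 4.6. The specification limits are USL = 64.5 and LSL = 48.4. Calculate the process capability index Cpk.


Cpu = (64.5 - 57.8) / (3 * 4.6) = 0.49
Cpl = (57.8 - 48.4) / (3 * 4.6) = 0.68
Cpk = min(0.49, 0.68) = 0.49

0.49


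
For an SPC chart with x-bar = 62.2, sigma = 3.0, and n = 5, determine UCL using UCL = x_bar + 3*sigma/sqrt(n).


UCL = 62.2 + 3 * 3.0 / sqrt(5)

66.22


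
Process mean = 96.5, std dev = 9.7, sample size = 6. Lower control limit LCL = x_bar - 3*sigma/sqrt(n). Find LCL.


LCL = 96.5 - 3 * 9.7 / sqrt(6)

84.62


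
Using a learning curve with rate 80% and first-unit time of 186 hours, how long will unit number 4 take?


Formula: T_n = T_1 * (learning_rate)^(log2(n)) where learning_rate = rate/100
Doublings = log2(4) = 2
T_n = 186 * 0.8^2
T_n = 186 * 0.64 = 119.0 hours

119.0 hours


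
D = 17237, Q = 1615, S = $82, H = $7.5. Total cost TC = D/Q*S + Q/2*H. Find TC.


TC = 17237/1615 * 82 + 1615/2 * 7.5

$6931.44


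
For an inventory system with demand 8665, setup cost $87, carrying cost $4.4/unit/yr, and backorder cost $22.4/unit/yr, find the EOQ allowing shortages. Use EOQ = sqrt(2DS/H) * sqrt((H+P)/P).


Formula: EOQ* = sqrt(2DS/H) * sqrt((H+P)/P)
Base EOQ = sqrt(2*8665*87/4.4) = 585.37 units
Correction = sqrt((4.4+22.4)/22.4) = 1.09381
EOQ* = 585.37 * 1.09381 = 640.3 units

640.3 units


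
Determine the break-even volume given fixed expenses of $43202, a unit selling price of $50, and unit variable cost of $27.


Formula: BEQ = Fixed Costs / (Price - Variable Cost)
Contribution margin = $50 - $27 = $23/unit
BEQ = ceil($43202 / $23/unit) = ceil(1878.35) = 1879 units

1879 units


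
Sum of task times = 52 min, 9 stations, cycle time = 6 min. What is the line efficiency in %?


Formula: Efficiency = Sum of Task Times / (N_stations * CT) * 100
Total station capacity = 9 stations * 6 min = 54 min
Efficiency = 52 / 54 * 100 = 96.3%

96.3%


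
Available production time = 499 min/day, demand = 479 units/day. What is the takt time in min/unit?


Formula: Takt Time = Available Production Time / Customer Demand
Takt = 499 min/day / 479 units/day
Takt = 1.04 min/unit

1.04 min/unit


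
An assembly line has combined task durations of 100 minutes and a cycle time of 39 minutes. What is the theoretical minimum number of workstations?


Formula: N_min = ceil(Sum of Task Times / Cycle Time)
N_min = ceil(100 min / 39 min) = ceil(2.5641)
N_min = 3 stations

3


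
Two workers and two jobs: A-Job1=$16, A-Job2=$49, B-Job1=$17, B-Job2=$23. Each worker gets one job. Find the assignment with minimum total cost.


Option 1: A->1 + B->2 = $16 + $23 = $39
Option 2: A->2 + B->1 = $49 + $17 = $66
Min cost = min($39, $66) = $39

$39


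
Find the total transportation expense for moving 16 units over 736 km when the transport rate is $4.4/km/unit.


TC = dist * cost * units = 736 * 4.4 * 16 = $51814.40

$51814.40


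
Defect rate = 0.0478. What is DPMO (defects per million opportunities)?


DPMO = defect_rate * 1000000 = 0.0478 * 1000000

47800


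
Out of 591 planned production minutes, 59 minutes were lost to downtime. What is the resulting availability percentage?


Formula: Availability = (Planned Time - Downtime) / Planned Time * 100
Uptime = 591 - 59 = 532 min
Availability = 532 / 591 * 100 = 90.0%

90.0%


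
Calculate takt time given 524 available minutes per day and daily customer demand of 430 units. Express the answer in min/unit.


Formula: Takt Time = Available Production Time / Customer Demand
Takt = 524 min/day / 430 units/day
Takt = 1.22 min/unit

1.22 min/unit


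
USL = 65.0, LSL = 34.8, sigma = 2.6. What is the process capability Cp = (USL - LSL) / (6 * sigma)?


Cp = (65.0 - 34.8) / (6 * 2.6)

1.94


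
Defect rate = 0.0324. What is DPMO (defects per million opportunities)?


DPMO = defect_rate * 1000000 = 0.0324 * 1000000

32400


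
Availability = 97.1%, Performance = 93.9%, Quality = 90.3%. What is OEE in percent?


Formula: OEE = Availability * Performance * Quality / 10000
A * P = 97.1% * 93.9% / 100 = 91.18%
OEE = 91.18% * 90.3% / 100 = 82.3%

82.3%


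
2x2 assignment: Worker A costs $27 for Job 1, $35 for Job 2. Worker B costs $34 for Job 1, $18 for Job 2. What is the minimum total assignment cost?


Option 1: A->1 + B->2 = $27 + $18 = $45
Option 2: A->2 + B->1 = $35 + $34 = $69
Min cost = min($45, $69) = $45

$45


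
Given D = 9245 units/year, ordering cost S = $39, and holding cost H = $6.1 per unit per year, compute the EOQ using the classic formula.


Formula: EOQ = sqrt(2 * D * S / H)
Numerator: 2 * 9245 * 39 = 721110
2DS/H = 721110 / 6.1 = 118214.8
EOQ = sqrt(118214.8) = 343.8 units

343.8 units


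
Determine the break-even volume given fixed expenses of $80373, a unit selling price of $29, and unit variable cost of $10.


Formula: BEQ = Fixed Costs / (Price - Variable Cost)
Contribution margin = $29 - $10 = $19/unit
BEQ = ceil($80373 / $19/unit) = ceil(4230.16) = 4231 units

4231 units


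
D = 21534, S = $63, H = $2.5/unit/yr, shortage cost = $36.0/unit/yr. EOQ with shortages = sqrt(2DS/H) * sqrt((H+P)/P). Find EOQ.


Formula: EOQ* = sqrt(2DS/H) * sqrt((H+P)/P)
Base EOQ = sqrt(2*21534*63/2.5) = 1041.78 units
Correction = sqrt((2.5+36.0)/36.0) = 1.03414
EOQ* = 1041.78 * 1.03414 = 1077.3 units

1077.3 units


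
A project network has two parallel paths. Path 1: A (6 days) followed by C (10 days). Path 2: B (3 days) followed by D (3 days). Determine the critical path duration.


Path 1 = 6 + 10 = 16 days
Path 2 = 3 + 3 = 6 days
Duration = max(16, 6) = 16 days

16 days


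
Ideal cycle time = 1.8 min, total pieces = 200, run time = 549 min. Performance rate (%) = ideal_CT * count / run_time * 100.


Formula: Performance = (Ideal CT * Total Count) / Run Time * 100
Ideal output time = 1.8 * 200 = 360.0 min
Performance = 360.0 / 549 * 100 = 65.6%

65.6%


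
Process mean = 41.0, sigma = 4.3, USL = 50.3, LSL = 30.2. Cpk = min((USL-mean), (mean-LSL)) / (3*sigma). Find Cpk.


Cpu = (50.3 - 41.0) / (3 * 4.3) = 0.72
Cpl = (41.0 - 30.2) / (3 * 4.3) = 0.84
Cpk = min(0.72, 0.84) = 0.72

0.72


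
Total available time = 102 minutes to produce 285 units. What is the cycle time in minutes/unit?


Formula: CT = Available Time / Number of Units
CT = 102 min / 285 units
CT = 0.36 min/unit

0.36 min/unit


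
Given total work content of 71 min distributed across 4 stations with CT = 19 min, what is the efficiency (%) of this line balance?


Formula: Efficiency = Sum of Task Times / (N_stations * CT) * 100
Total station capacity = 4 stations * 19 min = 76 min
Efficiency = 71 / 76 * 100 = 93.4%

93.4%


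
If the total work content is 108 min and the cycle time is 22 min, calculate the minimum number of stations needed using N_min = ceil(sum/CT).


Formula: N_min = ceil(Sum of Task Times / Cycle Time)
N_min = ceil(108 min / 22 min) = ceil(4.9091)
N_min = 5 stations

5


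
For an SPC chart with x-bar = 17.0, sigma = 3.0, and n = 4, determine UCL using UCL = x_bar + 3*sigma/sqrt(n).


UCL = 17.0 + 3 * 3.0 / sqrt(4)

21.5


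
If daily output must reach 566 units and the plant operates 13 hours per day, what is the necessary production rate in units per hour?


Formula: Production Rate = Daily Demand / Available Hours
Rate = 566 units/day / 13 hours/day
Rate = 43.5 units/hour

43.5 units/hour


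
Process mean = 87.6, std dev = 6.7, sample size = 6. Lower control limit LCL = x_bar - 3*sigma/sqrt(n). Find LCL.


LCL = 87.6 - 3 * 6.7 / sqrt(6)

79.39


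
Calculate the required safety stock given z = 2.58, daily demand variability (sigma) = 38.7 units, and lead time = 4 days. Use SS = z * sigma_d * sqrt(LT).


Formula: SS = z * sigma_d * sqrt(LT)
sqrt(LT) = sqrt(4) = 2.0
SS = 2.58 * 38.7 * 2.0
SS = 199.7 units

199.7 units


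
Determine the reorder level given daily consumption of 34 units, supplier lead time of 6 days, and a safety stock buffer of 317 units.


Formula: ROP = (Daily Demand * Lead Time) + Safety Stock
Demand during lead time = 34 * 6 = 204 units
ROP = 204 + 317 = 521 units

521 units


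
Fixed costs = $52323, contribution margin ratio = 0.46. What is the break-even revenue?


Formula: BER = Fixed Costs / Contribution Margin Ratio
BER = $52323 / 0.46
BER = $113745.65 (to the nearest cent)

$113745.65


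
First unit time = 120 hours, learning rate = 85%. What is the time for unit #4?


Formula: T_n = T_1 * (learning_rate)^(log2(n)) where learning_rate = rate/100
Doublings = log2(4) = 2
T_n = 120 * 0.85^2
T_n = 120 * 0.7225 = 86.7 hours

86.7 hours


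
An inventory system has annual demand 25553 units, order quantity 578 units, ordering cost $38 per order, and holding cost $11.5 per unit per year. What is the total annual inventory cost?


TC = 25553/578 * 38 + 578/2 * 11.5

$5003.46


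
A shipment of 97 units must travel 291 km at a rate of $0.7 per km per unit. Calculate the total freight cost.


TC = dist * cost * units = 291 * 0.7 * 97 = $19758.90

$19758.90


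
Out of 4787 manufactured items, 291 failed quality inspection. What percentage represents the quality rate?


Formula: Quality Rate = Good Pieces / Total Pieces * 100
Good pieces = 4787 - 291 = 4496
QR = 4496 / 4787 * 100 = 93.9%

93.9%


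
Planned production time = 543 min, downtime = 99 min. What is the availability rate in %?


Formula: Availability = (Planned Time - Downtime) / Planned Time * 100
Uptime = 543 - 99 = 444 min
Availability = 444 / 543 * 100 = 81.8%

81.8%


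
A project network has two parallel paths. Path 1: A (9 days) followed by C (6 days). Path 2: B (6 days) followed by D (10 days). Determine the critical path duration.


Path 1 = 9 + 6 = 15 days
Path 2 = 6 + 10 = 16 days
Duration = max(15, 16) = 16 days

16 days


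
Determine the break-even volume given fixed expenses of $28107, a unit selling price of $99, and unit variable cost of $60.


Formula: BEQ = Fixed Costs / (Price - Variable Cost)
Contribution margin = $99 - $60 = $39/unit
BEQ = ceil($28107 / $39/unit) = ceil(720.69) = 721 units

721 units


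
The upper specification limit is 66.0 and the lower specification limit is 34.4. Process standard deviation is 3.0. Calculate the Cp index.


Cp = (66.0 - 34.4) / (6 * 3.0)

1.76


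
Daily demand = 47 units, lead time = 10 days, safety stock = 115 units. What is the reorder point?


Formula: ROP = (Daily Demand * Lead Time) + Safety Stock
Demand during lead time = 47 * 10 = 470 units
ROP = 470 + 115 = 585 units

585 units


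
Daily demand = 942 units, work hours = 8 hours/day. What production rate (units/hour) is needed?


Formula: Production Rate = Daily Demand / Available Hours
Rate = 942 units/day / 8 hours/day
Rate = 117.8 units/hour

117.8 units/hour


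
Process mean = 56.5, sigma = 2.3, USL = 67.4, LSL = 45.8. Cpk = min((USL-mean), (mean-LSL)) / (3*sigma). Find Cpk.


Cpu = (67.4 - 56.5) / (3 * 2.3) = 1.58
Cpl = (56.5 - 45.8) / (3 * 2.3) = 1.55
Cpk = min(1.58, 1.55) = 1.55

1.55


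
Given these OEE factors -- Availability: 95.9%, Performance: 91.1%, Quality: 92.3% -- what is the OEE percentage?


Formula: OEE = Availability * Performance * Quality / 10000
A * P = 95.9% * 91.1% / 100 = 87.36%
OEE = 87.36% * 92.3% / 100 = 80.6%

80.6%


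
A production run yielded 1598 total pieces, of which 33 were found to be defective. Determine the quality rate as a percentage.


Formula: Quality Rate = Good Pieces / Total Pieces * 100
Good pieces = 1598 - 33 = 1565
QR = 1565 / 1598 * 100 = 97.9%

97.9%


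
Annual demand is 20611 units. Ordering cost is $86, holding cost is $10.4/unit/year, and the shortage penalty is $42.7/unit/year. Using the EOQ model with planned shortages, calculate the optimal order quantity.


Formula: EOQ* = sqrt(2DS/H) * sqrt((H+P)/P)
Base EOQ = sqrt(2*20611*86/10.4) = 583.84 units
Correction = sqrt((10.4+42.7)/42.7) = 1.11515
EOQ* = 583.84 * 1.11515 = 651.1 units

651.1 units


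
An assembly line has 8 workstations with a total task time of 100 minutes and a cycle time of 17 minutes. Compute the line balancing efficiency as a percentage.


Formula: Efficiency = Sum of Task Times / (N_stations * CT) * 100
Total station capacity = 8 stations * 17 min = 136 min
Efficiency = 100 / 136 * 100 = 73.5%

73.5%


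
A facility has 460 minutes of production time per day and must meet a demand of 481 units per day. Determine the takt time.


Formula: Takt Time = Available Production Time / Customer Demand
Takt = 460 min/day / 481 units/day
Takt = 0.96 min/unit

0.96 min/unit


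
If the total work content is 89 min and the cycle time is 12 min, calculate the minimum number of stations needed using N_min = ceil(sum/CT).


Formula: N_min = ceil(Sum of Task Times / Cycle Time)
N_min = ceil(89 min / 12 min) = ceil(7.4167)
N_min = 8 stations

8


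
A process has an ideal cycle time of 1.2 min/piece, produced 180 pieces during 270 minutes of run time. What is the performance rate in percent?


Formula: Performance = (Ideal CT * Total Count) / Run Time * 100
Ideal output time = 1.2 * 180 = 216.0 min
Performance = 216.0 / 270 * 100 = 80.0%

80.0%


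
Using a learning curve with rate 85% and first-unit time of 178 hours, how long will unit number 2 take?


Formula: T_n = T_1 * (learning_rate)^(log2(n)) where learning_rate = rate/100
Doublings = log2(2) = 1
T_n = 178 * 0.85^1
T_n = 178 * 0.85 = 151.3 hours

151.3 hours


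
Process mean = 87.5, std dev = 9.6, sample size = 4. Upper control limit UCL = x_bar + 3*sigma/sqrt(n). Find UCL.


UCL = 87.5 + 3 * 9.6 / sqrt(4)

101.9


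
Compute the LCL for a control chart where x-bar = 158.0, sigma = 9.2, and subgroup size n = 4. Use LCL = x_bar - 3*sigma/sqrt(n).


LCL = 158.0 - 3 * 9.2 / sqrt(4)

144.2


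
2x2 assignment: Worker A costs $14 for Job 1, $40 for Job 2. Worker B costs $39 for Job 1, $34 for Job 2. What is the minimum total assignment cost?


Option 1: A->1 + B->2 = $14 + $34 = $48
Option 2: A->2 + B->1 = $40 + $39 = $79
Min cost = min($48, $79) = $48

$48


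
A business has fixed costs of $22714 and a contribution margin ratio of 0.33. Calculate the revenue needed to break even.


Formula: BER = Fixed Costs / Contribution Margin Ratio
BER = $22714 / 0.33
BER = $68830.30 (to the nearest cent)

$68830.30


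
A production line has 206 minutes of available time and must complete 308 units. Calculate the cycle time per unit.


Formula: CT = Available Time / Number of Units
CT = 206 min / 308 units
CT = 0.67 min/unit

0.67 min/unit


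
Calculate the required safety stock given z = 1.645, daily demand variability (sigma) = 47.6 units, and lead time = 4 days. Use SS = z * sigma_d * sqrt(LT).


Formula: SS = z * sigma_d * sqrt(LT)
sqrt(LT) = sqrt(4) = 2.0
SS = 1.645 * 47.6 * 2.0
SS = 156.6 units

156.6 units


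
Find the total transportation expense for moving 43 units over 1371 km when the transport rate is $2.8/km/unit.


TC = dist * cost * units = 1371 * 2.8 * 43 = $165068.40

$165068.40


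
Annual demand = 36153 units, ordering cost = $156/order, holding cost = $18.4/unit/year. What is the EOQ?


Formula: EOQ = sqrt(2 * D * S / H)
Numerator: 2 * 36153 * 156 = 11279736
2DS/H = 11279736 / 18.4 = 613029.1
EOQ = sqrt(613029.1) = 783.0 units

783.0 units


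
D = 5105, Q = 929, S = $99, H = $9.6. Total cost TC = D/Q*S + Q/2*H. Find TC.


TC = 5105/929 * 99 + 929/2 * 9.6

$5003.22


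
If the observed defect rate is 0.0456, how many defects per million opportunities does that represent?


DPMO = defect_rate * 1000000 = 0.0456 * 1000000

45600


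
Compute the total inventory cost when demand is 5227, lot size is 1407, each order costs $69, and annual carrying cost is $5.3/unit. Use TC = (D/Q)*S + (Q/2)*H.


TC = 5227/1407 * 69 + 1407/2 * 5.3

$3984.88


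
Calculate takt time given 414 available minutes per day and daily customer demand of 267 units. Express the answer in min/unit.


Formula: Takt Time = Available Production Time / Customer Demand
Takt = 414 min/day / 267 units/day
Takt = 1.55 min/unit

1.55 min/unit


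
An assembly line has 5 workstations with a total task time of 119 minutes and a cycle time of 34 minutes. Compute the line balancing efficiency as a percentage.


Formula: Efficiency = Sum of Task Times / (N_stations * CT) * 100
Total station capacity = 5 stations * 34 min = 170 min
Efficiency = 119 / 170 * 100 = 70.0%

70.0%


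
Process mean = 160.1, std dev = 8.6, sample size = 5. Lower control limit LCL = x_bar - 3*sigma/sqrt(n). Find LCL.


LCL = 160.1 - 3 * 8.6 / sqrt(5)

148.56


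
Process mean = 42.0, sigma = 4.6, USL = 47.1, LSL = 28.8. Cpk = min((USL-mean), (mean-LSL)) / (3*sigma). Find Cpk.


Cpu = (47.1 - 42.0) / (3 * 4.6) = 0.37
Cpl = (42.0 - 28.8) / (3 * 4.6) = 0.96
Cpk = min(0.37, 0.96) = 0.37

0.37


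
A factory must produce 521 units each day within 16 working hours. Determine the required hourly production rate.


Formula: Production Rate = Daily Demand / Available Hours
Rate = 521 units/day / 16 hours/day
Rate = 32.6 units/hour

32.6 units/hour


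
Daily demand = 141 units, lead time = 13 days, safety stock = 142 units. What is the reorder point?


Formula: ROP = (Daily Demand * Lead Time) + Safety Stock
Demand during lead time = 141 * 13 = 1833 units
ROP = 1833 + 142 = 1975 units

1975 units


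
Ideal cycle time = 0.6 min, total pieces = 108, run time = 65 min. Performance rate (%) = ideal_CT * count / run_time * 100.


Formula: Performance = (Ideal CT * Total Count) / Run Time * 100
Ideal output time = 0.6 * 108 = 64.8 min
Performance = 64.8 / 65 * 100 = 99.7%

99.7%


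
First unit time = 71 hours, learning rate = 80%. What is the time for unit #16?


Formula: T_n = T_1 * (learning_rate)^(log2(n)) where learning_rate = rate/100
Doublings = log2(16) = 4
T_n = 71 * 0.8^4
T_n = 71 * 0.4096 = 29.1 hours

29.1 hours


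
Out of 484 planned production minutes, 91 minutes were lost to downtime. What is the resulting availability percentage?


Formula: Availability = (Planned Time - Downtime) / Planned Time * 100
Uptime = 484 - 91 = 393 min
Availability = 393 / 484 * 100 = 81.2%

81.2%


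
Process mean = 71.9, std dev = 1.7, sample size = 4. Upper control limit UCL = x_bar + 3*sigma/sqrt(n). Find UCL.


UCL = 71.9 + 3 * 1.7 / sqrt(4)

74.45


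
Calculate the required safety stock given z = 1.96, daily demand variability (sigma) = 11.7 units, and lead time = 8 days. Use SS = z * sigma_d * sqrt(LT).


Formula: SS = z * sigma_d * sqrt(LT)
sqrt(LT) = sqrt(8) = 2.8284
SS = 1.96 * 11.7 * 2.8284
SS = 64.9 units

64.9 units


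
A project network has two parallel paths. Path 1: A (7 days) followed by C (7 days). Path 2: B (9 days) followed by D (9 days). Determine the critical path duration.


Path 1 = 7 + 7 = 14 days
Path 2 = 9 + 9 = 18 days
Duration = max(14, 18) = 18 days

18 days


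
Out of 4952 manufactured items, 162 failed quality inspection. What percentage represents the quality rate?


Formula: Quality Rate = Good Pieces / Total Pieces * 100
Good pieces = 4952 - 162 = 4790
QR = 4790 / 4952 * 100 = 96.7%

96.7%


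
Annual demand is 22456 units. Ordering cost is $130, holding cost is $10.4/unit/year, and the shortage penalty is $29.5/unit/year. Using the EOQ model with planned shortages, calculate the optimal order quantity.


Formula: EOQ* = sqrt(2DS/H) * sqrt((H+P)/P)
Base EOQ = sqrt(2*22456*130/10.4) = 749.27 units
Correction = sqrt((10.4+29.5)/29.5) = 1.16299
EOQ* = 749.27 * 1.16299 = 871.4 units

871.4 units


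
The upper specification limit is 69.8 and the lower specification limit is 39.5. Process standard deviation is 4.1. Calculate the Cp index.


Cp = (69.8 - 39.5) / (6 * 4.1)

1.23
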